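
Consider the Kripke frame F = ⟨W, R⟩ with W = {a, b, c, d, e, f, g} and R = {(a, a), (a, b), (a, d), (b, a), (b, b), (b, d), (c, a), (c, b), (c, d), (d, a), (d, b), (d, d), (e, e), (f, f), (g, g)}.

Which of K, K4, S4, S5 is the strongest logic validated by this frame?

Transitive (axiom 4): yes — every two-step R-path is closed by a direct edge.
Reflexive (axiom T): no — c is not related to itself.
Euclidean (axiom 5): yes — any two successors of a common world are R-related.
So F validates K, K4; S4 would additionally require R to be reflexive. The strongest is K4.

K4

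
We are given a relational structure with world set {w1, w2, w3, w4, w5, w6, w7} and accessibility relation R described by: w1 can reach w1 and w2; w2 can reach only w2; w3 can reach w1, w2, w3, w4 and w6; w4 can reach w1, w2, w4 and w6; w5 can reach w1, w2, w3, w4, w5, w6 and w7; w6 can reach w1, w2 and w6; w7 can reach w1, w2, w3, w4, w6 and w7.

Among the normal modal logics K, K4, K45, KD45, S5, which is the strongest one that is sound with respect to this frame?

Transitive (axiom 4): yes — every two-step R-path is closed by a direct edge.
Euclidean (axiom 5): no — w3 R w1 and w3 R w4, but not w1 R w4.
Serial (axiom D): yes — every world has a successor (e.g. w1 R w1).
Reflexive (axiom T): yes — every world is R-related to itself.
So F validates K, K4; K45 would additionally require R to be Euclidean. The strongest is K4.

K4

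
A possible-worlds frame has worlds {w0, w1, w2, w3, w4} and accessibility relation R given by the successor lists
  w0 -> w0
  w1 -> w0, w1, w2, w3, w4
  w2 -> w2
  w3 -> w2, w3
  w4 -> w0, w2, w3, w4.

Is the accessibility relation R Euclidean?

Euclidean: no — w1 R w0 and w1 R w2, but not w0 R w2.

No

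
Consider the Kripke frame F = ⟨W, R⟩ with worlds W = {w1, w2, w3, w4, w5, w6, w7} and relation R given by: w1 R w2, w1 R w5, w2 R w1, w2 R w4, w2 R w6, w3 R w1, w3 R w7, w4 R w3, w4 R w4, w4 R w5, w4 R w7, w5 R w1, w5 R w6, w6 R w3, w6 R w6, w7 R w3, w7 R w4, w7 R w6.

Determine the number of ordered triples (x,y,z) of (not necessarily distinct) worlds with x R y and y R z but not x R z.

29

Enumerating: (w1,w2,w1), (w1,w2,w4), (w1,w2,w6), (w1,w5,w1), (w1,w5,w6), (w2,w1,w2), (w2,w1,w5), (w2,w4,w3), (w2,w4,w5), (w2,w4,w7), (w2,w6,w3), (w3,w1,w2), … and 17 more.
Total: 29.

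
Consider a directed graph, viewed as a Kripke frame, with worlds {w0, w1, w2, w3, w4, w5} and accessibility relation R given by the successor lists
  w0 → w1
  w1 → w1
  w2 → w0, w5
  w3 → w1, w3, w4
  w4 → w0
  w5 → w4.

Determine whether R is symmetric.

No

Symmetric: no — w0 R w1 but not w1 R w0.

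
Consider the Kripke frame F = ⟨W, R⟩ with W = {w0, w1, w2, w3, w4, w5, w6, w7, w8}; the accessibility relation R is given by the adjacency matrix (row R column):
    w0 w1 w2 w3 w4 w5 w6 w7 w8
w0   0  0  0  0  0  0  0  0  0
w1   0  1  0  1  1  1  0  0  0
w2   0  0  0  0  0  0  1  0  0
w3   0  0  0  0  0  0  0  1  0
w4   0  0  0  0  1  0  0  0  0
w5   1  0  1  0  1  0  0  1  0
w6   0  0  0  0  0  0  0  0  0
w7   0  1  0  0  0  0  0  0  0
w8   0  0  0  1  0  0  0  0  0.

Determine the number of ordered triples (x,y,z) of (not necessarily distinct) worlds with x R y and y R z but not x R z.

Enumerating: (w1,w3,w7), (w1,w5,w0), (w1,w5,w2), (w1,w5,w7), (w3,w7,w1), (w5,w2,w6), (w5,w7,w1), (w7,w1,w3), (w7,w1,w4), (w7,w1,w5), (w8,w3,w7).

11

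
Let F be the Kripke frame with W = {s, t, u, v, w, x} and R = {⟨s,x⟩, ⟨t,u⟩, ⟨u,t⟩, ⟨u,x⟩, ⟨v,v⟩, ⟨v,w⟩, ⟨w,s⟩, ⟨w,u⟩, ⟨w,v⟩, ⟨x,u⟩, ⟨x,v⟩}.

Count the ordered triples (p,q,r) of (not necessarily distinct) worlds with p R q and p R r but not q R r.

Enumerating: (s,x,x), (t,u,u), (u,t,t), (u,t,x), (u,x,t), (u,x,x), (v,w,w), (w,s,s), (w,s,u), (w,s,v), (w,u,s), (w,u,u), (w,u,v), (w,v,s), (w,v,u), (x,u,u), (x,u,v), (x,v,u).

18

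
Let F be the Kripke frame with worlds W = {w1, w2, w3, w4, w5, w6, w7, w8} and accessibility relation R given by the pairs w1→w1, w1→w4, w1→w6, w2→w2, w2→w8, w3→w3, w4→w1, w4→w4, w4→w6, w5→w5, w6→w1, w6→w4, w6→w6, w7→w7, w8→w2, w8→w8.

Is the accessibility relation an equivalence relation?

Reflexive: yes — every world is R-related to itself.
Symmetric: yes — every pair in R has its reverse in R.
Transitive: yes — every two-step R-path is closed by a direct edge.
So R is an equivalence relation.

Yes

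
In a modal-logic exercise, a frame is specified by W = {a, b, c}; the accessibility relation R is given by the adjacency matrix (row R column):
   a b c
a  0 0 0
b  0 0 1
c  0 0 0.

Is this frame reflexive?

No

Reflexive: no — a is not related to itself.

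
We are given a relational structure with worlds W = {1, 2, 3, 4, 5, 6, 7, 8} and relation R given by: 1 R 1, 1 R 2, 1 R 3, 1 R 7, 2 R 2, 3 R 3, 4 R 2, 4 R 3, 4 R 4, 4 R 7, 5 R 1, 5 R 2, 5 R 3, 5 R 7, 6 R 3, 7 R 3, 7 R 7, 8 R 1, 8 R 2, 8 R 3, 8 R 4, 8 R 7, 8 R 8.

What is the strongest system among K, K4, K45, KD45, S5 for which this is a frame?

K4

Transitive (axiom 4): yes — every two-step R-path is closed by a direct edge.
Euclidean (axiom 5): no — 1 R 2 and 1 R 3, but not 2 R 3.
Serial (axiom D): yes — every world has a successor (e.g. 1 R 1).
Reflexive (axiom T): no — 5 is not related to itself.
So F validates K, K4; K45 would additionally require R to be Euclidean. The strongest is K4.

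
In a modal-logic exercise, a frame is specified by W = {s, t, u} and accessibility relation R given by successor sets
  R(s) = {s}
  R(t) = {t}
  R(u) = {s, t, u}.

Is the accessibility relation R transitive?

Yes

Transitive: yes — every two-step R-path is closed by a direct edge.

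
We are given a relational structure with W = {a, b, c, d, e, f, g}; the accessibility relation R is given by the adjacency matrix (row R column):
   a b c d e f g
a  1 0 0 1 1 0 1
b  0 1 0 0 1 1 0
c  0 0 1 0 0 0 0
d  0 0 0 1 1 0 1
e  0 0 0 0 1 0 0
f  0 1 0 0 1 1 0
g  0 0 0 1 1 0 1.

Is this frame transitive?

Yes

Transitive: yes — every two-step R-path is closed by a direct edge.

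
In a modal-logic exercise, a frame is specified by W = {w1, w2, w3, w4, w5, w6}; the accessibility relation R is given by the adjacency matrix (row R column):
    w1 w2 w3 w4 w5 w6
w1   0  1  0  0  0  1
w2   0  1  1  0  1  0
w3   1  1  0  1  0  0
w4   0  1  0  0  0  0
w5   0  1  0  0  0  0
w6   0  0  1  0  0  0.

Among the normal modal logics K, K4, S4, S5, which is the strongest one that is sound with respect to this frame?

K

Transitive (axiom 4): no — w1 R w2 and w2 R w3, but not w1 R w3.
Reflexive (axiom T): no — w1 is not related to itself.
Euclidean (axiom 5): no — w1 R w2 and w1 R w6, but not w2 R w6.
So F validates K; K4 would additionally require R to be transitive. The strongest is K.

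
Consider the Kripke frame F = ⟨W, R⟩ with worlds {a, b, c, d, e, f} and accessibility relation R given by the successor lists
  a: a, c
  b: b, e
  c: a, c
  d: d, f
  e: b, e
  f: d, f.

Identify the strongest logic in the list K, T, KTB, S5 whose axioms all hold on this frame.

Reflexive (axiom T): yes — every world is R-related to itself.
Symmetric (axiom B): yes — every pair in R has its reverse in R.
Euclidean (axiom 5): yes — any two successors of a common world are R-related.
So F validates K, T, KTB, S5. The strongest is S5.

S5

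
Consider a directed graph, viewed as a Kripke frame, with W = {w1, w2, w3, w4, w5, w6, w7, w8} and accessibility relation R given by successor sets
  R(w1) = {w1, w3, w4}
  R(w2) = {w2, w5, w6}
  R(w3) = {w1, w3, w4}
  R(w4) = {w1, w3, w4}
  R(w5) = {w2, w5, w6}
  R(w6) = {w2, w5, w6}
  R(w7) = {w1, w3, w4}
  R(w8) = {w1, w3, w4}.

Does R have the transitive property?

Transitive: yes — every two-step R-path is closed by a direct edge.

Yes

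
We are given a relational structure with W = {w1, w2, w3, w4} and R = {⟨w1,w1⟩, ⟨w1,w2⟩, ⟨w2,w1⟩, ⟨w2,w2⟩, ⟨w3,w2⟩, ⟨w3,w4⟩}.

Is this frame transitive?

No

Transitive: no — w3 R w2 and w2 R w1, but not w3 R w1.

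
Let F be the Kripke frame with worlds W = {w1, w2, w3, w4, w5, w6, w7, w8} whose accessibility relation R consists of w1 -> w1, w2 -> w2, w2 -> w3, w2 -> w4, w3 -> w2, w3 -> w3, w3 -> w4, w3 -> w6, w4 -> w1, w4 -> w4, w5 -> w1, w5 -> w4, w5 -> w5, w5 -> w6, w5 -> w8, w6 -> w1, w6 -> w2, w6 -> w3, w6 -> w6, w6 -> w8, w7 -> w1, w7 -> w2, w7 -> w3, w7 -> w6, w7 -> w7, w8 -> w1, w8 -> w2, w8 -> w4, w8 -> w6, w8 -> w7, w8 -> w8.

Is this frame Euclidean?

No

Euclidean: no — w2 R w4 and w2 R w3, but not w4 R w3.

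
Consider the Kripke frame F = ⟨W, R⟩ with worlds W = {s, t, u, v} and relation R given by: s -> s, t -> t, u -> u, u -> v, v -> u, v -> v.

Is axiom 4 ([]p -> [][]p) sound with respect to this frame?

Yes

Axiom 4 corresponds to the accessibility relation being transitive.
Transitive: yes — every two-step R-path is closed by a direct edge.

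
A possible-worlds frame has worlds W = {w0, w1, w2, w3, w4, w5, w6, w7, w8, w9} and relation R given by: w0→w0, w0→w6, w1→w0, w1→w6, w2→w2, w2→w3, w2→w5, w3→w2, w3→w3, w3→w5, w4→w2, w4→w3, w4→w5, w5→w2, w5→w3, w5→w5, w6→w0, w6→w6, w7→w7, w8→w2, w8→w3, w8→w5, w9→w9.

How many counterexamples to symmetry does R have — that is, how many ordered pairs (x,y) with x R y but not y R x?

Enumerating: (w1,w0), (w1,w6), (w4,w2), (w4,w3), (w4,w5), (w8,w2), (w8,w3), (w8,w5).

8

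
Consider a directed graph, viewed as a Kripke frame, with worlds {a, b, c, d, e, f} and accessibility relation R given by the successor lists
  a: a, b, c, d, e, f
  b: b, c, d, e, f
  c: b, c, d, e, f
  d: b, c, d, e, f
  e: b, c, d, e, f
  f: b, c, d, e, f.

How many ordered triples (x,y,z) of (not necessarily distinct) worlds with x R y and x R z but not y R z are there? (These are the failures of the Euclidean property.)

5

Enumerating: (a,b,a), (a,c,a), (a,d,a), (a,e,a), (a,f,a).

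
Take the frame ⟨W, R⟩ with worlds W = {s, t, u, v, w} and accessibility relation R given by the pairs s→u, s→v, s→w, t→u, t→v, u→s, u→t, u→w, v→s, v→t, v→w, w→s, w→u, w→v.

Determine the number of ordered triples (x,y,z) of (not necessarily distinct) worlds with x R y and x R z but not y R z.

28

Enumerating: (s,u,u), (s,u,v), (s,v,u), (s,v,v), (s,w,w), (t,u,u), (t,u,v), (t,v,u), (t,v,v), (u,s,s), (u,s,t), (u,t,s), … and 16 more.
Total: 28.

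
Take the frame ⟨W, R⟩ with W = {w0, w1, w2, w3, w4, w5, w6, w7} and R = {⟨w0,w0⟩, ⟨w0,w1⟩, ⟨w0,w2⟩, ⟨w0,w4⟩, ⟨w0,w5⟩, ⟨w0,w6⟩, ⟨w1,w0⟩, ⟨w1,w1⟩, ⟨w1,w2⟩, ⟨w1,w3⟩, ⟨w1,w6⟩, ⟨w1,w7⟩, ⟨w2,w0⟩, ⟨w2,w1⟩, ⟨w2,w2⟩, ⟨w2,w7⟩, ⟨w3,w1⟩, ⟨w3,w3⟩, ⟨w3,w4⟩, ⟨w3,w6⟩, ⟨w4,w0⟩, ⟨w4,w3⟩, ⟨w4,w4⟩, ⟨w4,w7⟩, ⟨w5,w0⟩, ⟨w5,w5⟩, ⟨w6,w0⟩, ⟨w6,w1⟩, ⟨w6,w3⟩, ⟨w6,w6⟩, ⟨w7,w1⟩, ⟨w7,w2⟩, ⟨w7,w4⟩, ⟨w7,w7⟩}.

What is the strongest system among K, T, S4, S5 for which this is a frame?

T

Reflexive (axiom T): yes — every world is R-related to itself.
Transitive (axiom 4): no — w0 R w1 and w1 R w3, but not w0 R w3.
Euclidean (axiom 5): no — w0 R w1 and w0 R w4, but not w1 R w4.
So F validates K, T; S4 would additionally require R to be transitive. The strongest is T.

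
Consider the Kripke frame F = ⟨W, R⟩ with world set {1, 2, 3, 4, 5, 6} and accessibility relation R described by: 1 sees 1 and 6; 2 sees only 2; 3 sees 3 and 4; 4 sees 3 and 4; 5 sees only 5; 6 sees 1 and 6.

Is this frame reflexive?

Reflexive: yes — every world is R-related to itself.

Yes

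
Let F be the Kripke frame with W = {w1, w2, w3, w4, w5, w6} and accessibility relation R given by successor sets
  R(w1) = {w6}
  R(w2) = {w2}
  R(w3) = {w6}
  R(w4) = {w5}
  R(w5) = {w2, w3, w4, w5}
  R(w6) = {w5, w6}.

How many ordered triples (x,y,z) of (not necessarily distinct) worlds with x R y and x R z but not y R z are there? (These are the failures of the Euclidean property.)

11

Enumerating: (w5,w2,w3), (w5,w2,w4), (w5,w2,w5), (w5,w3,w2), (w5,w3,w3), (w5,w3,w4), (w5,w3,w5), (w5,w4,w2), (w5,w4,w3), (w5,w4,w4), (w6,w5,w6).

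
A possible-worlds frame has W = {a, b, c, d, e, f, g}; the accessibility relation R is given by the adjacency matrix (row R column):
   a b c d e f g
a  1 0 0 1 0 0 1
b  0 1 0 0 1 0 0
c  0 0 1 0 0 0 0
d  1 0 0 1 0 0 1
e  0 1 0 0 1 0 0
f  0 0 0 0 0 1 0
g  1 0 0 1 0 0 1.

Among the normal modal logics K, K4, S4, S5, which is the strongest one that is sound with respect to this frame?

Transitive (axiom 4): yes — every two-step R-path is closed by a direct edge.
Reflexive (axiom T): yes — every world is R-related to itself.
Euclidean (axiom 5): yes — any two successors of a common world are R-related.
So F validates K, K4, S4, S5. The strongest is S5.

S5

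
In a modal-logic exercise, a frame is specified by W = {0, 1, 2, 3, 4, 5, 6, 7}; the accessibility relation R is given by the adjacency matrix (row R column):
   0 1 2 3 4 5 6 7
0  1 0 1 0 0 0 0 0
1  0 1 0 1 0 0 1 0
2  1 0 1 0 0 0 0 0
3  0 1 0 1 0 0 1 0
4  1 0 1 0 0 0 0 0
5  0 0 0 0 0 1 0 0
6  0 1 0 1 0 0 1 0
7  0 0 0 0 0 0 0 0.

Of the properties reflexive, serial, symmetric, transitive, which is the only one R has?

Reflexive: no — 4 is not related to itself.
Serial: no — 7 has no R-successor.
Symmetric: no — 4 R 0 but not 0 R 4.
Transitive: yes — every two-step R-path is closed by a direct edge.
Only transitive holds.

transitive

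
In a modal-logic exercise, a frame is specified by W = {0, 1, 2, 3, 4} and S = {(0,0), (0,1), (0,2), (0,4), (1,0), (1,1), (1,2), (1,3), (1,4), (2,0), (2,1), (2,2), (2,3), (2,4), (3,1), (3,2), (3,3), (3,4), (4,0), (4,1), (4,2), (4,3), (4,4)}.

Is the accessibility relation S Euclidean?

Euclidean: no — 1 S 0 and 1 S 3, but not 0 S 3.

No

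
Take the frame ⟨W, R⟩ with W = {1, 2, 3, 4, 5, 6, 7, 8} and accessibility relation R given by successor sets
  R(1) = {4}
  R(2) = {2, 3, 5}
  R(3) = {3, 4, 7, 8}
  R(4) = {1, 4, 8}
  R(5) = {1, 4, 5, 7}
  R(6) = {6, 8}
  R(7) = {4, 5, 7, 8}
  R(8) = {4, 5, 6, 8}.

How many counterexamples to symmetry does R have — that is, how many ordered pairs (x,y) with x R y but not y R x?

10

Enumerating: (2,3), (2,5), (3,4), (3,7), (3,8), (5,1), (5,4), (7,4), (7,8), (8,5).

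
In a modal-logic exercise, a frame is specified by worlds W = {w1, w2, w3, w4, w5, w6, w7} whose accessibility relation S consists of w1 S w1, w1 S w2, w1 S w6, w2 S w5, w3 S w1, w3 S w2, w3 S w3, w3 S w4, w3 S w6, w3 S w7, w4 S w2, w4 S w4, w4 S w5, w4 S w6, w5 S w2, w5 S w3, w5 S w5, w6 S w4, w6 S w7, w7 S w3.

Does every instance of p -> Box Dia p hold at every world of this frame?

The schema B characterises exactly the symmetric frames.
Symmetric: no — w1 S w2 but not w2 S w1.

No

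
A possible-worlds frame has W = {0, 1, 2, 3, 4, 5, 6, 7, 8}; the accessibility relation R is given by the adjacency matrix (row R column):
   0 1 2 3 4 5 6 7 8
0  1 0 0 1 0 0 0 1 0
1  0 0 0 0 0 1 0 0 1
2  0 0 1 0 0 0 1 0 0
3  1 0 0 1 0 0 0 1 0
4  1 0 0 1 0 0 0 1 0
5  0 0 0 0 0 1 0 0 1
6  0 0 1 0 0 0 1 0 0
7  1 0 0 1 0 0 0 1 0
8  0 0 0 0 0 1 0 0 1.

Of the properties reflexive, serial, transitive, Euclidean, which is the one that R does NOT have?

reflexive

Reflexive: no — 1 is not related to itself.
Serial: yes — every world has a successor (e.g. 0 R 0).
Transitive: yes — every two-step R-path is closed by a direct edge.
Euclidean: yes — any two successors of a common world are R-related.
Only reflexive fails.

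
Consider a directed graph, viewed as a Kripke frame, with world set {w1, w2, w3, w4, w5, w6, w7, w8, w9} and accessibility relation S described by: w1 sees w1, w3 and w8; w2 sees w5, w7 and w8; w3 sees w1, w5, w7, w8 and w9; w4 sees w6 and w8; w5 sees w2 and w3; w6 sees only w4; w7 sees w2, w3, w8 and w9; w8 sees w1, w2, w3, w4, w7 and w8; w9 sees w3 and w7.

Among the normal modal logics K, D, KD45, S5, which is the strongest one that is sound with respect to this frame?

D

Serial (axiom D): yes — every world has a successor (e.g. w1 S w1).
Euclidean (axiom 5): no — w2 S w5 and w2 S w7, but not w5 S w7.
Transitive (axiom 4): no — w1 S w3 and w3 S w5, but not w1 S w5.
Reflexive (axiom T): no — w2 is not related to itself.
So F validates K, D; KD45 would additionally require S to be Euclidean and transitive. The strongest is D.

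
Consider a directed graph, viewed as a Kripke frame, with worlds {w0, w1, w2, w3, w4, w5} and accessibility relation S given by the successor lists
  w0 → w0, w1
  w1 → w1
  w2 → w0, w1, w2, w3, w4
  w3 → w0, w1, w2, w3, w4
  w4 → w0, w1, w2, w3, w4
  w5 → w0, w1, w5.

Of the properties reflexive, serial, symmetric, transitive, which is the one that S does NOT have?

symmetric

Reflexive: yes — every world is S-related to itself.
Serial: yes — every world has a successor (e.g. w0 S w0).
Symmetric: no — w0 S w1 but not w1 S w0.
Transitive: yes — every two-step S-path is closed by a direct edge.
Only symmetric fails.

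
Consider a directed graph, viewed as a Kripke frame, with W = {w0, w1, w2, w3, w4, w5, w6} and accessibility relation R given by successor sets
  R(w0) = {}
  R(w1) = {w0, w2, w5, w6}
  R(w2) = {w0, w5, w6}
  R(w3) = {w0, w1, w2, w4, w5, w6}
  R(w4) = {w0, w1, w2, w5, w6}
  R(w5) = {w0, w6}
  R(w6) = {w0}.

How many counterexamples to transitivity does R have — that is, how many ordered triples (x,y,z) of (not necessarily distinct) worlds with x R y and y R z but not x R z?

R is transitive; there are no such tuples.

0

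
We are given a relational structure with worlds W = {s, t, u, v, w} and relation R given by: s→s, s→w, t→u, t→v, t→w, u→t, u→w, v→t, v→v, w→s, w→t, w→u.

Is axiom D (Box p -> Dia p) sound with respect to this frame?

Yes

The schema D characterises exactly the serial frames.
Serial: yes — every world has a successor (e.g. s R s).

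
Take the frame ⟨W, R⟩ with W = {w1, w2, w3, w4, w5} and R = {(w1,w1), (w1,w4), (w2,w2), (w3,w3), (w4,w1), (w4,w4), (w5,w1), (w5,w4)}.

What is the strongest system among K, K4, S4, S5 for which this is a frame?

K4

Transitive (axiom 4): yes — every two-step R-path is closed by a direct edge.
Reflexive (axiom T): no — w5 is not related to itself.
Euclidean (axiom 5): yes — any two successors of a common world are R-related.
So F validates K, K4; S4 would additionally require R to be reflexive. The strongest is K4.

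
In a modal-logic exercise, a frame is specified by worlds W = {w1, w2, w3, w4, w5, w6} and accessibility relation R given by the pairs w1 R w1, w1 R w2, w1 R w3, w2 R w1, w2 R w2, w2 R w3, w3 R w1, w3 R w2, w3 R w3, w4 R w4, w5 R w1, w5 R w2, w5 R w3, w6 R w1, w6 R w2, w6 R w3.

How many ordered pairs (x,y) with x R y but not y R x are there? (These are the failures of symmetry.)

Enumerating: (w5,w1), (w5,w2), (w5,w3), (w6,w1), (w6,w2), (w6,w3).

6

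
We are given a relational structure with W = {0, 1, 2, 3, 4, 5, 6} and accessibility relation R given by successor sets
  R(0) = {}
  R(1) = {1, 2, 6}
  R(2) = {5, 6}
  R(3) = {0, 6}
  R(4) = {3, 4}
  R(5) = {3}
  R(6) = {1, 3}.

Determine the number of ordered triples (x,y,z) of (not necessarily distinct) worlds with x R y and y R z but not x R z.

Enumerating: (1,2,5), (1,6,3), (2,5,3), (2,6,1), (2,6,3), (3,6,1), (3,6,3), (4,3,0), (4,3,6), (5,3,0), (5,3,6), (6,1,2), (6,1,6), (6,3,0), (6,3,6).

15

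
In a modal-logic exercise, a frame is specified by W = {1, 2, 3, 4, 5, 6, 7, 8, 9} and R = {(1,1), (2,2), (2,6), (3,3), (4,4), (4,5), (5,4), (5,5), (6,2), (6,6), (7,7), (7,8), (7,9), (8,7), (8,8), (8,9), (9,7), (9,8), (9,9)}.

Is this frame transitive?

Transitive: yes — every two-step R-path is closed by a direct edge.

Yes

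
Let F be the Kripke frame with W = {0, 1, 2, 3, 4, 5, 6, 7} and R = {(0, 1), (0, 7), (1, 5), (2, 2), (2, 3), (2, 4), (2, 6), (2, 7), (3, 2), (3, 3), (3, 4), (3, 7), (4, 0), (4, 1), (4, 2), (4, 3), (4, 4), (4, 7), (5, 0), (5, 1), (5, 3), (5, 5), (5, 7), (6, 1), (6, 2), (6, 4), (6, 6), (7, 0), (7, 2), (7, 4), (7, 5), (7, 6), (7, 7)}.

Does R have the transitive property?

Transitive: no — 0 R 1 and 1 R 5, but not 0 R 5.

No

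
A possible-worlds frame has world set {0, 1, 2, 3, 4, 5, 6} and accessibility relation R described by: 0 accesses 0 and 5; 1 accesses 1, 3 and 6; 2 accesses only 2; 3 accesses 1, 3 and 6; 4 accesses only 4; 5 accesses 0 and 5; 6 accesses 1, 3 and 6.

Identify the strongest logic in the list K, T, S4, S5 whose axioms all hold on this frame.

S5

Reflexive (axiom T): yes — every world is R-related to itself.
Transitive (axiom 4): yes — every two-step R-path is closed by a direct edge.
Euclidean (axiom 5): yes — any two successors of a common world are R-related.
So F validates K, T, S4, S5. The strongest is S5.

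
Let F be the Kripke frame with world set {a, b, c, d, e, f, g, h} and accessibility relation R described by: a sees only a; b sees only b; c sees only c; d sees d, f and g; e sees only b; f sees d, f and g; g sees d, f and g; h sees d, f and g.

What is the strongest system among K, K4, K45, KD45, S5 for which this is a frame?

Transitive (axiom 4): yes — every two-step R-path is closed by a direct edge.
Euclidean (axiom 5): yes — any two successors of a common world are R-related.
Serial (axiom D): yes — every world has a successor (e.g. a R a).
Reflexive (axiom T): no — e is not related to itself.
So F validates K, K4, K45, KD45; S5 would additionally require R to be reflexive. The strongest is KD45.

KD45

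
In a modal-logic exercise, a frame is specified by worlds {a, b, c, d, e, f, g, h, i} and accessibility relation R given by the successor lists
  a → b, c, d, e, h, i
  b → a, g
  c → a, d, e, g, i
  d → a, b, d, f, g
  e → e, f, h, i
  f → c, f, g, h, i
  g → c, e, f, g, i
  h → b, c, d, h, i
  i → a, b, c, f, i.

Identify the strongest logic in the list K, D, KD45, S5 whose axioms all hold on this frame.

Serial (axiom D): yes — every world has a successor (e.g. a R b).
Euclidean (axiom 5): no — a R b and a R c, but not b R c.
Transitive (axiom 4): no — a R b and b R g, but not a R g.
Reflexive (axiom T): no — a is not related to itself.
So F validates K, D; KD45 would additionally require R to be Euclidean and transitive. The strongest is D.

D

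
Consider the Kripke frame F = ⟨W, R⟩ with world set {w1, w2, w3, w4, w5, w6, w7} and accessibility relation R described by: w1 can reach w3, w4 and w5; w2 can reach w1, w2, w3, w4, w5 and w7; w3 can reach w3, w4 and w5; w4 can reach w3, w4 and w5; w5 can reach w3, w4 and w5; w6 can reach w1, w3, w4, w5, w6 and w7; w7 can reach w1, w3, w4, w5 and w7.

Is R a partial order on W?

Reflexive: no — w1 is not related to itself.
Transitive: yes — every two-step R-path is closed by a direct edge.
Antisymmetric: no — w3 R w4 and w4 R w3 with w3 ≠ w4.
So R is not a partial order.

No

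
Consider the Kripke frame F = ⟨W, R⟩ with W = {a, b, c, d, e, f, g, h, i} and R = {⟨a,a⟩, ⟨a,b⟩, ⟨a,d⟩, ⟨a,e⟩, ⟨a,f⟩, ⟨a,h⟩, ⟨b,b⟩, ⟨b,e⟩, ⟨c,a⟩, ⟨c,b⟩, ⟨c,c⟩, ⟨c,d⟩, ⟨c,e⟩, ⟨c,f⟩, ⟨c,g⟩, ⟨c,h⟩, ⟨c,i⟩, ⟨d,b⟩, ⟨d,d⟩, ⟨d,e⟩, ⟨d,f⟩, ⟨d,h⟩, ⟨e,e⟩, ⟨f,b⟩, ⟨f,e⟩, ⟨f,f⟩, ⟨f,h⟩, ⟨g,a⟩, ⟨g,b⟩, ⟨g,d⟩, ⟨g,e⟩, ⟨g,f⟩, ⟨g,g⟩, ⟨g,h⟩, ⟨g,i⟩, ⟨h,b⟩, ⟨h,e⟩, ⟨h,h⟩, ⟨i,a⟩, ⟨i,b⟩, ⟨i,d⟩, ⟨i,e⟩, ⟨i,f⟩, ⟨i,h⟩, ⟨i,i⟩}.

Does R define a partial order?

Reflexive: yes — every world is R-related to itself.
Transitive: yes — every two-step R-path is closed by a direct edge.
Antisymmetric: yes — no distinct pair is related both ways.
So R is a partial order.

Yes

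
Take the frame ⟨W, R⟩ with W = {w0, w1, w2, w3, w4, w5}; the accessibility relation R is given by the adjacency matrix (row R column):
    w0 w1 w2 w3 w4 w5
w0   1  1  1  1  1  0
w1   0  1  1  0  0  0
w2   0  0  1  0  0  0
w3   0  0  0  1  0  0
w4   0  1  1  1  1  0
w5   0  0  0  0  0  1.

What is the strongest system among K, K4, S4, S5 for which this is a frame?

S4

Transitive (axiom 4): yes — every two-step R-path is closed by a direct edge.
Reflexive (axiom T): yes — every world is R-related to itself.
Euclidean (axiom 5): no — w0 R w1 and w0 R w3, but not w1 R w3.
So F validates K, K4, S4; S5 would additionally require R to be Euclidean. The strongest is S4.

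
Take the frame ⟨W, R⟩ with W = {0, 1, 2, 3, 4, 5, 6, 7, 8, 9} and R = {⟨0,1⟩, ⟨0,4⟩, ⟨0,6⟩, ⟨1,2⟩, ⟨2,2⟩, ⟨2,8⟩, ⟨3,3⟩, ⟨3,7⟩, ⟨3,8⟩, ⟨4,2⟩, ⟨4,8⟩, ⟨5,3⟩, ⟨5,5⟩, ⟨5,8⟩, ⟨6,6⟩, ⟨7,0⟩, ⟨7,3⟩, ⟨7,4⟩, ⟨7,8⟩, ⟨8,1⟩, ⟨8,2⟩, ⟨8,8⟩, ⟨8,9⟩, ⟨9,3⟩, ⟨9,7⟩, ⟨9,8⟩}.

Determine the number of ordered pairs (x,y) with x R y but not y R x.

Enumerating: (0,1), (0,4), (0,6), (1,2), (3,8), (4,2), (4,8), (5,3), (5,8), (7,0), (7,4), (7,8), (8,1), (9,3), (9,7).

15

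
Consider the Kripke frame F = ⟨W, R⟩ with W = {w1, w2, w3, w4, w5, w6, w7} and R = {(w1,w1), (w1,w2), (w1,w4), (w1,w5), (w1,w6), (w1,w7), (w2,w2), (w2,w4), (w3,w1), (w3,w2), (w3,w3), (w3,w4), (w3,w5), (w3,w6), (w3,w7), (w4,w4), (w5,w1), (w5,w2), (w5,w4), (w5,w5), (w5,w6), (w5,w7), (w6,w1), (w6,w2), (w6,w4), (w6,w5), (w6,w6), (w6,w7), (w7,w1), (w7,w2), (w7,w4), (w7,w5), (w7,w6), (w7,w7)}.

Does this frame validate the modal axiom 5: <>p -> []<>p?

No

The schema 5 characterises exactly the Euclidean frames.
Euclidean: no — w1 R w2 and w1 R w5, but not w2 R w5.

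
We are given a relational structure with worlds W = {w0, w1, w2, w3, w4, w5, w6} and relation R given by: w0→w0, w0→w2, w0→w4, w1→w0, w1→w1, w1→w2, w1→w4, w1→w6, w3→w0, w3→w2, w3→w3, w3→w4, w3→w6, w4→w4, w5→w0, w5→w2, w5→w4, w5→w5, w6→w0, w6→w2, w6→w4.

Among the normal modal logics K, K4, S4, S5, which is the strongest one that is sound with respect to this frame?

K4

Transitive (axiom 4): yes — every two-step R-path is closed by a direct edge.
Reflexive (axiom T): no — w2 is not related to itself.
Euclidean (axiom 5): no — w0 R w2 and w0 R w4, but not w2 R w4.
So F validates K, K4; S4 would additionally require R to be reflexive. The strongest is K4.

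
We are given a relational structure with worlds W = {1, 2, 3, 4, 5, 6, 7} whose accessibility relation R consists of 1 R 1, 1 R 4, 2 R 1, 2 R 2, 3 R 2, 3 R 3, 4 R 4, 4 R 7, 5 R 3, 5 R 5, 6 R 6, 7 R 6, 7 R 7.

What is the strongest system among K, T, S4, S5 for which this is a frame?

T

Reflexive (axiom T): yes — every world is R-related to itself.
Transitive (axiom 4): no — 1 R 4 and 4 R 7, but not 1 R 7.
Euclidean (axiom 5): no — 1 R 4 and 1 R 1, but not 4 R 1.
So F validates K, T; S4 would additionally require R to be transitive. The strongest is T.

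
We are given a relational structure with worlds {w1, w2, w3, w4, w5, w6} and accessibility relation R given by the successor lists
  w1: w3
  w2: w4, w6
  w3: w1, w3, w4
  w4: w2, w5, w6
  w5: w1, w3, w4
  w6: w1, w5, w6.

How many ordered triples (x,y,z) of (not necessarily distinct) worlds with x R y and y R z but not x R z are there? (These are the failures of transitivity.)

20

Enumerating: (w1,w3,w1), (w1,w3,w4), (w2,w4,w2), (w2,w4,w5), (w2,w6,w1), (w2,w6,w5), (w3,w4,w2), (w3,w4,w5), (w3,w4,w6), (w4,w2,w4), (w4,w5,w1), (w4,w5,w3), … and 8 more.
Total: 20.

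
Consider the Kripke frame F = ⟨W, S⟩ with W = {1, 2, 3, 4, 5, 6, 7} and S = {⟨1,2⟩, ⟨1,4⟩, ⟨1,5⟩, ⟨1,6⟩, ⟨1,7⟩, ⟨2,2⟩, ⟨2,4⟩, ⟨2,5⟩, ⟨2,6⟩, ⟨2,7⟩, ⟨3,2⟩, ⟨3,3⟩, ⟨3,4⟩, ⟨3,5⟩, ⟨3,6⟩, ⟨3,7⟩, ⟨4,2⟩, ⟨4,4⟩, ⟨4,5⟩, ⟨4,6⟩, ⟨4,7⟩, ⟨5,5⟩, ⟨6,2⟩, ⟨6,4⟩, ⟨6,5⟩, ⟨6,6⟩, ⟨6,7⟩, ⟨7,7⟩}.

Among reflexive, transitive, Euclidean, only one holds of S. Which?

transitive

Reflexive: no — 1 is not related to itself.
Transitive: yes — every two-step S-path is closed by a direct edge.
Euclidean: no — 1 S 5 and 1 S 2, but not 5 S 2.
Only transitive holds.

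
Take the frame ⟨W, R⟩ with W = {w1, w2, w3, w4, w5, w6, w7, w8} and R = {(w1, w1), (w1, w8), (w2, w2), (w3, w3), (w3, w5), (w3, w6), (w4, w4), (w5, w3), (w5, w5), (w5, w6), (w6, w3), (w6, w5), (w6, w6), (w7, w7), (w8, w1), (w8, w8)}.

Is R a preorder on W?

Yes

Reflexive: yes — every world is R-related to itself.
Transitive: yes — every two-step R-path is closed by a direct edge.
So R is a preorder.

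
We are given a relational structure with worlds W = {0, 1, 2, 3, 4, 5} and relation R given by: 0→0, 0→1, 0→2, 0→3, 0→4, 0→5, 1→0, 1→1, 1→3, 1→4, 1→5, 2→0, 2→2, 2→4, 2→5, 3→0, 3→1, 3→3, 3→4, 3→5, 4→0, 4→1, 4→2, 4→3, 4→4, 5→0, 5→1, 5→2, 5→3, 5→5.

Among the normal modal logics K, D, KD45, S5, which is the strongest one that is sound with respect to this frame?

D

Serial (axiom D): yes — every world has a successor (e.g. 0 R 0).
Euclidean (axiom 5): no — 0 R 1 and 0 R 2, but not 1 R 2.
Transitive (axiom 4): no — 1 R 0 and 0 R 2, but not 1 R 2.
Reflexive (axiom T): yes — every world is R-related to itself.
So F validates K, D; KD45 would additionally require R to be Euclidean and transitive. The strongest is D.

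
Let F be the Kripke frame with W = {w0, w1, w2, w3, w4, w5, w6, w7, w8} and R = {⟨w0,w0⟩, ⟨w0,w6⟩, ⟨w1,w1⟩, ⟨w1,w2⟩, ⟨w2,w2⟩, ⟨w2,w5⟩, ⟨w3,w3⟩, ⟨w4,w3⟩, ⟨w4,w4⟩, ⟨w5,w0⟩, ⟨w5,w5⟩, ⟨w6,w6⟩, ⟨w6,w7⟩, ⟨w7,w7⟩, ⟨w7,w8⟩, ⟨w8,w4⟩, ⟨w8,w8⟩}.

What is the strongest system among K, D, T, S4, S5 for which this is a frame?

Serial (axiom D): yes — every world has a successor (e.g. w0 R w0).
Reflexive (axiom T): yes — every world is R-related to itself.
Transitive (axiom 4): no — w0 R w6 and w6 R w7, but not w0 R w7.
Euclidean (axiom 5): no — w0 R w6 and w0 R w0, but not w6 R w0.
So F validates K, D, T; S4 would additionally require R to be transitive. The strongest is T.

T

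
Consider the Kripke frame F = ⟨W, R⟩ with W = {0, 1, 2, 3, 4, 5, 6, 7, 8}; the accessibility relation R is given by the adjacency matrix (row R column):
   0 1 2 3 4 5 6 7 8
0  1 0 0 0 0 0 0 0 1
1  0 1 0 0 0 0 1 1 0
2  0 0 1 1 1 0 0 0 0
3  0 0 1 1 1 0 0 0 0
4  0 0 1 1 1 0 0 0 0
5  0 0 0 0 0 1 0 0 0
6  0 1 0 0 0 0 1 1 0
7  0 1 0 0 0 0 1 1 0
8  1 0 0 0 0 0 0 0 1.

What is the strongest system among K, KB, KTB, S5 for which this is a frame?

Symmetric (axiom B): yes — every pair in R has its reverse in R.
Reflexive (axiom T): yes — every world is R-related to itself.
Euclidean (axiom 5): yes — any two successors of a common world are R-related.
So F validates K, KB, KTB, S5. The strongest is S5.

S5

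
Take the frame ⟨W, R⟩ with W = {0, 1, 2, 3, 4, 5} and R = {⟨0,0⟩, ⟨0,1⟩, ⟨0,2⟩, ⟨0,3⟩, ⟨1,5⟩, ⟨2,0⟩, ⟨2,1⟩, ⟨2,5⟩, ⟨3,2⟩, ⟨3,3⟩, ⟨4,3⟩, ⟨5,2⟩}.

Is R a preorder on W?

Reflexive: no — 1 is not related to itself.
Transitive: no — 0 R 1 and 1 R 5, but not 0 R 5.
So R is not a preorder.

No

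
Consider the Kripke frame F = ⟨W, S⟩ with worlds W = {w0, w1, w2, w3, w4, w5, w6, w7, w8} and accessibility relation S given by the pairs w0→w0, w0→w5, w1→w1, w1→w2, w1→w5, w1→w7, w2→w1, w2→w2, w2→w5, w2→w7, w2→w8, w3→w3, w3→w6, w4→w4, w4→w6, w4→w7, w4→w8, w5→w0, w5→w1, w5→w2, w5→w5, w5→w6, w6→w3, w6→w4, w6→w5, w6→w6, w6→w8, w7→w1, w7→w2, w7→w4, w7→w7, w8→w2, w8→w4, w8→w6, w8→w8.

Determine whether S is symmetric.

Yes

Symmetric: yes — every pair in S has its reverse in S.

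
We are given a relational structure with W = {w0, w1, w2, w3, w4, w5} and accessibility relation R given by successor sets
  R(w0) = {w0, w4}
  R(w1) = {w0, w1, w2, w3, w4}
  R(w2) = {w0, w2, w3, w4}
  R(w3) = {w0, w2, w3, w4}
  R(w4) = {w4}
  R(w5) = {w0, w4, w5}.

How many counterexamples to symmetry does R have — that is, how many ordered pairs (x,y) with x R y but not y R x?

Enumerating: (w0,w4), (w1,w0), (w1,w2), (w1,w3), (w1,w4), (w2,w0), (w2,w4), (w3,w0), (w3,w4), (w5,w0), (w5,w4).

11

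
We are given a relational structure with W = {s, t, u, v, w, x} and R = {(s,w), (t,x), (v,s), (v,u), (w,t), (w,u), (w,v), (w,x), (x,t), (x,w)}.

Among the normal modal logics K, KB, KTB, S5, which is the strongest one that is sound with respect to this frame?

K

Symmetric (axiom B): no — s R w but not w R s.
Reflexive (axiom T): no — s is not related to itself.
Euclidean (axiom 5): no — v R s and v R u, but not s R u.
So F validates K; KB would additionally require R to be symmetric. The strongest is K.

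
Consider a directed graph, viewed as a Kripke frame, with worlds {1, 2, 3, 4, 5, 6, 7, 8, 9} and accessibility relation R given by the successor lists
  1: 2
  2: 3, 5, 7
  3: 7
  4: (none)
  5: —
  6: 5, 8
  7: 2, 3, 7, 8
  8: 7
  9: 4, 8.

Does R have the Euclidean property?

Euclidean: no — 2 R 3 and 2 R 5, but not 3 R 5.

No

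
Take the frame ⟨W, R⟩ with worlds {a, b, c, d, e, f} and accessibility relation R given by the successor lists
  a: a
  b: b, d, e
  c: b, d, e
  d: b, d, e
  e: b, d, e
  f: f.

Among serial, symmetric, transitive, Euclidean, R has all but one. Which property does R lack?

Serial: yes — every world has a successor (e.g. a R a).
Symmetric: no — c R b but not b R c.
Transitive: yes — every two-step R-path is closed by a direct edge.
Euclidean: yes — any two successors of a common world are R-related.
Only symmetric fails.

symmetric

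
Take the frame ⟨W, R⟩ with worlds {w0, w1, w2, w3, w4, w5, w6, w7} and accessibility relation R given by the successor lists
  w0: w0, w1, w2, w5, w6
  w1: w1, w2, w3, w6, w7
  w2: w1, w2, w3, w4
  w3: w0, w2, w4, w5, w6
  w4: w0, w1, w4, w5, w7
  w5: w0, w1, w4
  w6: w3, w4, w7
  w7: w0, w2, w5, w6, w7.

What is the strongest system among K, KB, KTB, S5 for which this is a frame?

Symmetric (axiom B): no — w0 R w1 but not w1 R w0.
Reflexive (axiom T): no — w3 is not related to itself.
Euclidean (axiom 5): no — w0 R w1 and w0 R w5, but not w1 R w5.
So F validates K; KB would additionally require R to be symmetric. The strongest is K.

K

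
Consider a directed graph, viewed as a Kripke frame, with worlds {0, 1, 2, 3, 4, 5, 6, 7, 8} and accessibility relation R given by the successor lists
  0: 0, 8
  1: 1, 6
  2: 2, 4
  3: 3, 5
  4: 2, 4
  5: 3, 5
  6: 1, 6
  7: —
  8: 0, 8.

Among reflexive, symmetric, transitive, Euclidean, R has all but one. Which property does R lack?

Reflexive: no — 7 is not related to itself.
Symmetric: yes — every pair in R has its reverse in R.
Transitive: yes — every two-step R-path is closed by a direct edge.
Euclidean: yes — any two successors of a common world are R-related.
Only reflexive fails.

reflexive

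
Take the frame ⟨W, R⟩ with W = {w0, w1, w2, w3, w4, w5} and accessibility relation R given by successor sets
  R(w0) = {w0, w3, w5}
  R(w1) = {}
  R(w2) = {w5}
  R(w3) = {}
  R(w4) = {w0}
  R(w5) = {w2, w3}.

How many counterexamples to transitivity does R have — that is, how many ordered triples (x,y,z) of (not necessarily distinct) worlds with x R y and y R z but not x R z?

6

Enumerating: (w0,w5,w2), (w2,w5,w2), (w2,w5,w3), (w4,w0,w3), (w4,w0,w5), (w5,w2,w5).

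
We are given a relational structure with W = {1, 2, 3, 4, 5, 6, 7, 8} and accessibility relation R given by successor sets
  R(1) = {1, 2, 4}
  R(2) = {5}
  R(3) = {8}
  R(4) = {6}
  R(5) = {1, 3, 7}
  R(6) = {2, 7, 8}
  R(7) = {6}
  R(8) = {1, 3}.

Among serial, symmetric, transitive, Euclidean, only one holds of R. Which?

serial

Serial: yes — every world has a successor (e.g. 1 R 1).
Symmetric: no — 1 R 2 but not 2 R 1.
Transitive: no — 1 R 2 and 2 R 5, but not 1 R 5.
Euclidean: no — 1 R 2 and 1 R 4, but not 2 R 4.
Only serial holds.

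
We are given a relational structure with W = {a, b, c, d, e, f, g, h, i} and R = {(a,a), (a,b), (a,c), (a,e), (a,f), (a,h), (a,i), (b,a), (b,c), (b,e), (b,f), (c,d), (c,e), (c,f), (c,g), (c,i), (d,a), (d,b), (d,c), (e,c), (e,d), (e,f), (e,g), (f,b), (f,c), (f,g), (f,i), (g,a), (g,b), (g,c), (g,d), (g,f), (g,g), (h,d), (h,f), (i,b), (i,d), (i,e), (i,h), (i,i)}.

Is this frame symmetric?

Symmetric: no — a R c but not c R a.

No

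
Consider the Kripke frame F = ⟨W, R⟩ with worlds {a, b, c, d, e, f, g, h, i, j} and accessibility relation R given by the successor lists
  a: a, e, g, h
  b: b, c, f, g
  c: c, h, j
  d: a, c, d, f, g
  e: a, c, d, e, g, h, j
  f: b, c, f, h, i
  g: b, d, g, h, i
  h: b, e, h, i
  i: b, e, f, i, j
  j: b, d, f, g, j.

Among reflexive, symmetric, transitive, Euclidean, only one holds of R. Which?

Reflexive: yes — every world is R-related to itself.
Symmetric: no — a R g but not g R a.
Transitive: no — a R e and e R c, but not a R c.
Euclidean: no — a R g and a R e, but not g R e.
Only reflexive holds.

reflexive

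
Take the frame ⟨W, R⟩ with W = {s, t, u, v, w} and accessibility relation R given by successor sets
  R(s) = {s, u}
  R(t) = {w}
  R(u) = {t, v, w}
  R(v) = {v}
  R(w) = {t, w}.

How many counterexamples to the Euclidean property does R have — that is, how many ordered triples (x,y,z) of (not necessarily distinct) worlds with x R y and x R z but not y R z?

Enumerating: (s,u,s), (s,u,u), (u,t,t), (u,t,v), (u,v,t), (u,v,w), (u,w,v), (w,t,t).

8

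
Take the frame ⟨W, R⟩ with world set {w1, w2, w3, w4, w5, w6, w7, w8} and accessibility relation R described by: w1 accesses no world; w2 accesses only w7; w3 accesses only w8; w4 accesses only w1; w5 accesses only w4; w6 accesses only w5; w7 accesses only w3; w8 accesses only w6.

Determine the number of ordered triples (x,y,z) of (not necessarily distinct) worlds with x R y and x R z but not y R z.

7

Enumerating: (w2,w7,w7), (w3,w8,w8), (w4,w1,w1), (w5,w4,w4), (w6,w5,w5), (w7,w3,w3), (w8,w6,w6).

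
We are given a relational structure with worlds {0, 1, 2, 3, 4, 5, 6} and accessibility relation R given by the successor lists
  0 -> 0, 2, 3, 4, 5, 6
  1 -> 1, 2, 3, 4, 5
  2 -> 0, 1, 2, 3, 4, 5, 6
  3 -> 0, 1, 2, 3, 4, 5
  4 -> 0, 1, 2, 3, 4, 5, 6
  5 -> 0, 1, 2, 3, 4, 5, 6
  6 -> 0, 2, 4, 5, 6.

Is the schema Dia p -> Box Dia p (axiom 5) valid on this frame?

Axiom 5 corresponds to the accessibility relation being Euclidean.
Euclidean: no — 0 R 3 and 0 R 6, but not 3 R 6.

No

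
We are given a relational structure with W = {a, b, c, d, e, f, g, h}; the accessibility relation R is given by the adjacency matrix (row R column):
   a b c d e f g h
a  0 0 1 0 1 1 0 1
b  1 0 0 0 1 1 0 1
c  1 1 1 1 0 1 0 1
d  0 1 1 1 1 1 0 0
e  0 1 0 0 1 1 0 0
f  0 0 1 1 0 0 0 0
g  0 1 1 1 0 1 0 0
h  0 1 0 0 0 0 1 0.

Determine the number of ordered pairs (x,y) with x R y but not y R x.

15

Enumerating: (a,e), (a,f), (a,h), (b,a), (b,f), (c,b), (c,h), (d,b), (d,e), (e,f), (g,b), (g,c), (g,d), (g,f), (h,g).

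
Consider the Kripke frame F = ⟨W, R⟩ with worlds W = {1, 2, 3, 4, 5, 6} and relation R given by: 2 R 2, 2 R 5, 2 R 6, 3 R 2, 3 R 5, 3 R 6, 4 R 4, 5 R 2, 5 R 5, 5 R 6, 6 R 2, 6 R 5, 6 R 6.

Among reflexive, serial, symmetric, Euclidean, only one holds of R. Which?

Euclidean

Reflexive: no — 1 is not related to itself.
Serial: no — 1 has no R-successor.
Symmetric: no — 3 R 2 but not 2 R 3.
Euclidean: yes — any two successors of a common world are R-related.
Only Euclidean holds.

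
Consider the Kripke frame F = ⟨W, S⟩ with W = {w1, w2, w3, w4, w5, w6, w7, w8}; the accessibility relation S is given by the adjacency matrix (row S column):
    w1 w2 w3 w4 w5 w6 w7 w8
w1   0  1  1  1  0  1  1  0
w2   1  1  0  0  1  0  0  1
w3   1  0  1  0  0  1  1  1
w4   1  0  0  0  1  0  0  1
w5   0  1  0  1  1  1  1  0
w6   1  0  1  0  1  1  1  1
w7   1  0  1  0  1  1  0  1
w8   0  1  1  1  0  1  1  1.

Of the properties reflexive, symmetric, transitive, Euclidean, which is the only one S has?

symmetric

Reflexive: no — w1 is not related to itself.
Symmetric: yes — every pair in S has its reverse in S.
Transitive: no — w1 S w2 and w2 S w5, but not w1 S w5.
Euclidean: no — w1 S w2 and w1 S w3, but not w2 S w3.
Only symmetric holds.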